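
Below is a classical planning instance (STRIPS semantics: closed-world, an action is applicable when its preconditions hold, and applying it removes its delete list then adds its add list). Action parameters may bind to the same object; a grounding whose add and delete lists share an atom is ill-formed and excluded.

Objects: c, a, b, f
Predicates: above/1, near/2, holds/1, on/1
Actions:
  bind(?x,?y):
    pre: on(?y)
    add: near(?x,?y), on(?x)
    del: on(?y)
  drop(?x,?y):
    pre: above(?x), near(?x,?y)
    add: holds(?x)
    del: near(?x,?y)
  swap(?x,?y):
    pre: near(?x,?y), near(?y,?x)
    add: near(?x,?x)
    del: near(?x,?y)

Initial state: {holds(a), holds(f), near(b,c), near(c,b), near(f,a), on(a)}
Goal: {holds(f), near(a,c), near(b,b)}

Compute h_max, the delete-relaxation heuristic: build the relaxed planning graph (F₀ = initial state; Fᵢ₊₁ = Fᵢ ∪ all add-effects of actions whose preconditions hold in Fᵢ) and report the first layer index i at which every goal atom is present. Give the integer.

F0 = init (6 atoms)
F1 = F0 ∪ {near(b,a), near(b,b), near(c,a), near(c,c), on(b), on(c), on(f)}  (13 atoms)
F2 = F1 ∪ {near(a,b), near(a,c), near(a,f), near(b,f), near(c,f), near(f,b), near(f,c)}  (20 atoms)
goal ⊆ F2  ⇒  h_max = 2

2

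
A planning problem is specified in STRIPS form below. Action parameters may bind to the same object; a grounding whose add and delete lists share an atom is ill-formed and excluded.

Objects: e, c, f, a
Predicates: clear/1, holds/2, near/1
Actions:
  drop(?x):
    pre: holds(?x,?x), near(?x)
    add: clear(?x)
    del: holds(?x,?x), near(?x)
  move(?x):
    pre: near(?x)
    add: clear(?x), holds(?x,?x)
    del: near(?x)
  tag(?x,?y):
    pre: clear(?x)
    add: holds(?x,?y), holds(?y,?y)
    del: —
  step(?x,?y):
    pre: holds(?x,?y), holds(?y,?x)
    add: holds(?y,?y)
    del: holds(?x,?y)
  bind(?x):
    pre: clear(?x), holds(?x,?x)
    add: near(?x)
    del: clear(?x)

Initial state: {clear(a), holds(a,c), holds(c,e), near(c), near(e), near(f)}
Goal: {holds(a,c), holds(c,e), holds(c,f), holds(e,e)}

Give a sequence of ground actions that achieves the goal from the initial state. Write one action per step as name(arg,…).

1. move(e)  →  {clear(a), clear(e), holds(a,c), holds(c,e), holds(e,e), near(c), near(f)}
2. move(c)  →  {clear(a), clear(c), clear(e), holds(a,c), holds(c,c), holds(c,e), holds(e,e), near(f)}
3. tag(c,f)  →  {clear(a), clear(c), clear(e), holds(a,c), holds(c,c), holds(c,e), holds(c,f), holds(e,e), holds(f,f), near(f)}

move(e); move(c); tag(c,f)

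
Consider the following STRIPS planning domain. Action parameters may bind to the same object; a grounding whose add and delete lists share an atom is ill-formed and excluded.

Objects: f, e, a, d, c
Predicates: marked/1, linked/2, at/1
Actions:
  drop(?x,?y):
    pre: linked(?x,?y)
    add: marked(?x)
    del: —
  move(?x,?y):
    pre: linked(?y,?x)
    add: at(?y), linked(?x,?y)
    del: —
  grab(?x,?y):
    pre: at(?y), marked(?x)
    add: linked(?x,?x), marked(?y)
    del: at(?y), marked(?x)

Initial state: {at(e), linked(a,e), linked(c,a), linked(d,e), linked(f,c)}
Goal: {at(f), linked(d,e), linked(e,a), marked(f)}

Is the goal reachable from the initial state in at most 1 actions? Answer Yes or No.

No

1. drop(f,c)  →  {at(e), linked(a,e), linked(c,a), linked(d,e), linked(f,c), marked(f)}
2. move(e,a)  →  {at(a), at(e), linked(a,e), linked(c,a), linked(d,e), linked(e,a), linked(f,c), marked(f)}
3. move(c,f)  →  {at(a), at(e), at(f), linked(a,e), linked(c,a), linked(c,f), linked(d,e), linked(e,a), linked(f,c), marked(f)}
optimal plan length = 3; 3 > 1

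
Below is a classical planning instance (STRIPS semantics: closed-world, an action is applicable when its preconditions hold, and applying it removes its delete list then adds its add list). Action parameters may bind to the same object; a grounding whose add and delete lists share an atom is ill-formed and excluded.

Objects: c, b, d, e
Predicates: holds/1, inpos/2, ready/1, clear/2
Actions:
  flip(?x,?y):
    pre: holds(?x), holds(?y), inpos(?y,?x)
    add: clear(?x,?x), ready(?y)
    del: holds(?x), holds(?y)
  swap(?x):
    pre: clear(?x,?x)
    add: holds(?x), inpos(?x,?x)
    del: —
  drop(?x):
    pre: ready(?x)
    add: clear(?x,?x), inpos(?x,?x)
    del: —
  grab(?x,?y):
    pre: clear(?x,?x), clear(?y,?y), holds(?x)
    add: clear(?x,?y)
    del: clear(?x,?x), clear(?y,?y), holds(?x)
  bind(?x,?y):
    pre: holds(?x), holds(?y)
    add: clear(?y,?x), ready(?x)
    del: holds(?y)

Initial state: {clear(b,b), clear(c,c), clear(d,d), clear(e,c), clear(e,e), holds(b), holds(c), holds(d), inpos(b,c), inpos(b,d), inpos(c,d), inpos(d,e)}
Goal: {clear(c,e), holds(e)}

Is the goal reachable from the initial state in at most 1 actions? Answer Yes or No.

No

1. swap(e)  →  {clear(b,b), clear(c,c), clear(d,d), clear(e,c), clear(e,e), holds(b), holds(c), holds(d), holds(e), inpos(b,c), inpos(b,d), inpos(c,d), inpos(d,e), inpos(e,e)}
2. grab(c,e)  →  {clear(b,b), clear(c,e), clear(d,d), clear(e,c), holds(b), holds(d), holds(e), inpos(b,c), inpos(b,d), inpos(c,d), inpos(d,e), inpos(e,e)}
optimal plan length = 2; 2 > 1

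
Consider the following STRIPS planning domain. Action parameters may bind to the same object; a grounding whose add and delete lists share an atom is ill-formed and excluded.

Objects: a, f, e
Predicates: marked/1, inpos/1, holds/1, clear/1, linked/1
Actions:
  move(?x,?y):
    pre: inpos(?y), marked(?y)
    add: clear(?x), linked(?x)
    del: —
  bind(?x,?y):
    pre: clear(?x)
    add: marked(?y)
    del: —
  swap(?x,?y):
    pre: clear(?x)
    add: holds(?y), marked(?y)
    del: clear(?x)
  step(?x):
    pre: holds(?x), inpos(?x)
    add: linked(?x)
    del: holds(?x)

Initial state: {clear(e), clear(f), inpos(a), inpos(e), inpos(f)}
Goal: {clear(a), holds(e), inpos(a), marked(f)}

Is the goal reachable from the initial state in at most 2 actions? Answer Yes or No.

No

1. bind(f,f)  →  {clear(e), clear(f), inpos(a), inpos(e), inpos(f), marked(f)}
2. move(a,f)  →  {clear(a), clear(e), clear(f), inpos(a), inpos(e), inpos(f), linked(a), marked(f)}
3. swap(f,e)  →  {clear(a), clear(e), holds(e), inpos(a), inpos(e), inpos(f), linked(a), marked(e), marked(f)}
optimal plan length = 3; 3 > 2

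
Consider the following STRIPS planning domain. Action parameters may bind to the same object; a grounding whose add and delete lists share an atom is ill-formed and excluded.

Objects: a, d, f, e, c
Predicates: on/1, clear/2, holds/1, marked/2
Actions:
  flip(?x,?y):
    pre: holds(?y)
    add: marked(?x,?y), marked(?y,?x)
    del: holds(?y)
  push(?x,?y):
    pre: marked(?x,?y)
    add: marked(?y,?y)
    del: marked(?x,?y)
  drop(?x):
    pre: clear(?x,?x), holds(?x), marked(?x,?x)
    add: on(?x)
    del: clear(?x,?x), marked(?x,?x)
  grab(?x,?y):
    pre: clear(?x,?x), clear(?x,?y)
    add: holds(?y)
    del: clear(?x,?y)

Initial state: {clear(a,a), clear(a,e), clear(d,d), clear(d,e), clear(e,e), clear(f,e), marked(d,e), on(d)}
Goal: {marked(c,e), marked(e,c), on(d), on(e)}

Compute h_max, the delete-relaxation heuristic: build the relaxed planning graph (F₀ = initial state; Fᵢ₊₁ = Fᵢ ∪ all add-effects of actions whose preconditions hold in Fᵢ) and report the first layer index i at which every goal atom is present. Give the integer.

F0 = init (8 atoms)
F1 = F0 ∪ {holds(a), holds(d), holds(e), marked(e,e)}  (12 atoms)
F2 = F1 ∪ {marked(a,a), marked(a,c), marked(a,d), marked(a,e), marked(a,f), marked(c,a), marked(c,d), marked(c,e), marked(d,a), marked(d,c), marked(d,d), marked(d,f), marked(e,a), marked(e,c), marked(e,d), marked(e,f), marked(f,a), marked(f,d), marked(f,e), on(e)}  (32 atoms)
goal ⊆ F2  ⇒  h_max = 2

2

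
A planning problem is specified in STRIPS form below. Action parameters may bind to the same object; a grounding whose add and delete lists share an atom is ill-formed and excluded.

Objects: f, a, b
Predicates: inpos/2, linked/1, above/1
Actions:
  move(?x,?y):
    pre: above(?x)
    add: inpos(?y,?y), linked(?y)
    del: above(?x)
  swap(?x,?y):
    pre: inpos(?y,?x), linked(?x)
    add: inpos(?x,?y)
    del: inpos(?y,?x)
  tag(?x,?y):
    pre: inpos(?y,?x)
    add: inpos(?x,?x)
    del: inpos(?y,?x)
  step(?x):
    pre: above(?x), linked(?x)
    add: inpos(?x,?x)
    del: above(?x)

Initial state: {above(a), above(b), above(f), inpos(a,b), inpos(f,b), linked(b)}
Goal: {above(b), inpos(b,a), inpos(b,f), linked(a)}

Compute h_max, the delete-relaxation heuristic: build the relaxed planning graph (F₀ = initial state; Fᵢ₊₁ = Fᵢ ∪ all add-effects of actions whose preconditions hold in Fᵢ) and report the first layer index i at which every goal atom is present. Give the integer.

1

F0 = init (6 atoms)
F1 = F0 ∪ {inpos(a,a), inpos(b,a), inpos(b,b), inpos(b,f), inpos(f,f), linked(a), linked(f)}  (13 atoms)
goal ⊆ F1  ⇒  h_max = 1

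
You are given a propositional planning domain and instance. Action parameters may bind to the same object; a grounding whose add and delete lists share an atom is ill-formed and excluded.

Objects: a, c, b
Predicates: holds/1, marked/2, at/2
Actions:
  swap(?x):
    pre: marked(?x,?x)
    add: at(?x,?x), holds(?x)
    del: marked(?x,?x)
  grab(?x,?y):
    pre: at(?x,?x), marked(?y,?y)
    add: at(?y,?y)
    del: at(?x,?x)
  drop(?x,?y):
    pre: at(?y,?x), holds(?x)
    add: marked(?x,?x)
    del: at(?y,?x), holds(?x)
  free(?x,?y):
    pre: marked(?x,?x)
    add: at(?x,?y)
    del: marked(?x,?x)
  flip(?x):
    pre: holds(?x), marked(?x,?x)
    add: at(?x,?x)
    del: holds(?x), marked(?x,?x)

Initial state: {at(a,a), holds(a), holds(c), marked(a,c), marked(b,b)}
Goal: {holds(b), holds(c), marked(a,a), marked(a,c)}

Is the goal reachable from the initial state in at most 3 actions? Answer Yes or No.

1. swap(b)  →  {at(a,a), at(b,b), holds(a), holds(b), holds(c), marked(a,c)}
2. drop(a,a)  →  {at(b,b), holds(b), holds(c), marked(a,a), marked(a,c)}
optimal plan length = 2; 2 ≤ 3

Yes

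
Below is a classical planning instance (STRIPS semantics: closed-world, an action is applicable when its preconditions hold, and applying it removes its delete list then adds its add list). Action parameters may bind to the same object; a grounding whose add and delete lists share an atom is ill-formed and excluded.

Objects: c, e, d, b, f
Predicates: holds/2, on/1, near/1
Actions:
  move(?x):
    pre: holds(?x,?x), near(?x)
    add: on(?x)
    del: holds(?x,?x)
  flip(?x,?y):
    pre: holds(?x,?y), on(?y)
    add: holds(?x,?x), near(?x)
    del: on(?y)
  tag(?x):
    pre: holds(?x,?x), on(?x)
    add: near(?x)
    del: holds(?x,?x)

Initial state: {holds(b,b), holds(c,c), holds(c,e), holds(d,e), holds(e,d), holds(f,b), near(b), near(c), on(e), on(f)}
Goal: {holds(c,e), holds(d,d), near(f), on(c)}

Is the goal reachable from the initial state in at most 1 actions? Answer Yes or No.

No

1. move(c)  →  {holds(b,b), holds(c,e), holds(d,e), holds(e,d), holds(f,b), near(b), near(c), on(c), on(e), on(f)}
2. move(b)  →  {holds(c,e), holds(d,e), holds(e,d), holds(f,b), near(b), near(c), on(b), on(c), on(e), on(f)}
3. flip(d,e)  →  {holds(c,e), holds(d,d), holds(d,e), holds(e,d), holds(f,b), near(b), near(c), near(d), on(b), on(c), on(f)}
4. flip(f,b)  →  {holds(c,e), holds(d,d), holds(d,e), holds(e,d), holds(f,b), holds(f,f), near(b), near(c), near(d), near(f), on(c), on(f)}
optimal plan length = 4; 4 > 1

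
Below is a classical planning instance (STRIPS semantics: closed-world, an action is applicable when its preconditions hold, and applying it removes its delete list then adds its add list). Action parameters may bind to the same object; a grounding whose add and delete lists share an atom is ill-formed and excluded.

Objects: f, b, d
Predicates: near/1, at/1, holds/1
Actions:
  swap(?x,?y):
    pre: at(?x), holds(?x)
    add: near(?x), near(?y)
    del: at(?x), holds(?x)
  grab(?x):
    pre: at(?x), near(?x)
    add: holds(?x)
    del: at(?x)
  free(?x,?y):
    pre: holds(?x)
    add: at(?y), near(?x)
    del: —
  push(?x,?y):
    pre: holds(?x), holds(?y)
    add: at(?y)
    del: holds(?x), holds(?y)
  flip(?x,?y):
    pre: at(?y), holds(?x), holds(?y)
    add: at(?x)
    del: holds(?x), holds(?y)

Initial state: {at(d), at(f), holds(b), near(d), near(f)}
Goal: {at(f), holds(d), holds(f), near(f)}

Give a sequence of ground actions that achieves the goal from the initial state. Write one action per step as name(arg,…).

grab(f); grab(d); free(f,f)

1. grab(f)  →  {at(d), holds(b), holds(f), near(d), near(f)}
2. grab(d)  →  {holds(b), holds(d), holds(f), near(d), near(f)}
3. free(f,f)  →  {at(f), holds(b), holds(d), holds(f), near(d), near(f)}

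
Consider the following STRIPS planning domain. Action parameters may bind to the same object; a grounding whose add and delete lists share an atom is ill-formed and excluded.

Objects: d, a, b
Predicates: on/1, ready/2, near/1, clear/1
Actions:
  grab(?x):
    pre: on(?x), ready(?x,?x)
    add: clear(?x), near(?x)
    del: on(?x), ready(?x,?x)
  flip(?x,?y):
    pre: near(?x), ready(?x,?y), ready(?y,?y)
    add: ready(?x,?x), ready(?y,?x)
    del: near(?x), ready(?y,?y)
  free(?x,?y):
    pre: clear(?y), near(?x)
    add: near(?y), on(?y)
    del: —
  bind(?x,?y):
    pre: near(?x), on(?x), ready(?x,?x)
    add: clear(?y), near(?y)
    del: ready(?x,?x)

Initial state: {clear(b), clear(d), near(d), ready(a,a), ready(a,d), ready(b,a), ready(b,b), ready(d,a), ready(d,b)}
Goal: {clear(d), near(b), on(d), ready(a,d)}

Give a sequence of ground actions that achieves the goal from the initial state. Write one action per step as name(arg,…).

free(d,d); free(d,b)

1. free(d,d)  →  {clear(b), clear(d), near(d), on(d), ready(a,a), ready(a,d), ready(b,a), ready(b,b), ready(d,a), ready(d,b)}
2. free(d,b)  →  {clear(b), clear(d), near(b), near(d), on(b), on(d), ready(a,a), ready(a,d), ready(b,a), ready(b,b), ready(d,a), ready(d,b)}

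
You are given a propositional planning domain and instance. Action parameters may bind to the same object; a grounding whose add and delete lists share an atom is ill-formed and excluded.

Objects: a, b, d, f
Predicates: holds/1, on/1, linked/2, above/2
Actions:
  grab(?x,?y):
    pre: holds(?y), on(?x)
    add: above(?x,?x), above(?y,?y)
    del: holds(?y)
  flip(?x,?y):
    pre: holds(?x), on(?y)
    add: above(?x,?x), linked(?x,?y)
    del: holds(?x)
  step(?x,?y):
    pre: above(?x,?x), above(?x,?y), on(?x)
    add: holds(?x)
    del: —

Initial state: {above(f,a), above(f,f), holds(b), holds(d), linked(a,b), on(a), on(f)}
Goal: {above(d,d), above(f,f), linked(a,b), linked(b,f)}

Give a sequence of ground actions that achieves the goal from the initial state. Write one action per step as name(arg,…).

grab(a,d); flip(b,f)

1. grab(a,d)  →  {above(a,a), above(d,d), above(f,a), above(f,f), holds(b), linked(a,b), on(a), on(f)}
2. flip(b,f)  →  {above(a,a), above(b,b), above(d,d), above(f,a), above(f,f), linked(a,b), linked(b,f), on(a), on(f)}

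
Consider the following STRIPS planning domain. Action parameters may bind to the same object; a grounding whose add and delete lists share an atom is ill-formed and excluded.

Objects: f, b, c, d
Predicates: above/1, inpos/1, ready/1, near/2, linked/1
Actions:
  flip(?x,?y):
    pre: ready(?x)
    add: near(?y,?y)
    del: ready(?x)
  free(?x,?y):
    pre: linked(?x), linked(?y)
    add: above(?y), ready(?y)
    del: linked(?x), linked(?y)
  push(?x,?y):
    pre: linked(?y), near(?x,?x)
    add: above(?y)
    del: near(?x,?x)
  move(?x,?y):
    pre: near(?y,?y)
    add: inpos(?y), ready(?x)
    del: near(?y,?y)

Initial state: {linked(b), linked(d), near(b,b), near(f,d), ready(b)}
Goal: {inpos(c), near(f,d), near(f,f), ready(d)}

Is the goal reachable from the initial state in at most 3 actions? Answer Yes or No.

No

1. flip(b,f)  →  {linked(b), linked(d), near(b,b), near(f,d), near(f,f)}
2. free(b,b)  →  {above(b), linked(d), near(b,b), near(f,d), near(f,f), ready(b)}
3. flip(b,c)  →  {above(b), linked(d), near(b,b), near(c,c), near(f,d), near(f,f)}
4. move(d,c)  →  {above(b), inpos(c), linked(d), near(b,b), near(f,d), near(f,f), ready(d)}
optimal plan length = 4; 4 > 3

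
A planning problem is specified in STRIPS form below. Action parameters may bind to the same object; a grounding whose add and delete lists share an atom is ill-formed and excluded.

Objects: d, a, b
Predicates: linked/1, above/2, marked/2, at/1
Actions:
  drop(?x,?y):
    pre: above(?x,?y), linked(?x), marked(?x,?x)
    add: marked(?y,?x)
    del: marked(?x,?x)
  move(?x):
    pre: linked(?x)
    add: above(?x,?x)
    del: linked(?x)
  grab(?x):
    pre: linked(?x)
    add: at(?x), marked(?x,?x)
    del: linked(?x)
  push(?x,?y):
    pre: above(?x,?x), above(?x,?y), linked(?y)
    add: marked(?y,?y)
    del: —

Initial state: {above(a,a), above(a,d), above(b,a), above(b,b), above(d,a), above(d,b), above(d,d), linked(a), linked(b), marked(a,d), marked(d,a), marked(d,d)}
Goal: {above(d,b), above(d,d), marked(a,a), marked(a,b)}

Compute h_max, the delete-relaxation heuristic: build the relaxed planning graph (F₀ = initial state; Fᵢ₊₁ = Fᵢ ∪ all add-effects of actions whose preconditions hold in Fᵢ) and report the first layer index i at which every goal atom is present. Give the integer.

F0 = init (12 atoms)
F1 = F0 ∪ {at(a), at(b), marked(a,a), marked(b,b)}  (16 atoms)
F2 = F1 ∪ {marked(a,b)}  (17 atoms)
goal ⊆ F2  ⇒  h_max = 2

2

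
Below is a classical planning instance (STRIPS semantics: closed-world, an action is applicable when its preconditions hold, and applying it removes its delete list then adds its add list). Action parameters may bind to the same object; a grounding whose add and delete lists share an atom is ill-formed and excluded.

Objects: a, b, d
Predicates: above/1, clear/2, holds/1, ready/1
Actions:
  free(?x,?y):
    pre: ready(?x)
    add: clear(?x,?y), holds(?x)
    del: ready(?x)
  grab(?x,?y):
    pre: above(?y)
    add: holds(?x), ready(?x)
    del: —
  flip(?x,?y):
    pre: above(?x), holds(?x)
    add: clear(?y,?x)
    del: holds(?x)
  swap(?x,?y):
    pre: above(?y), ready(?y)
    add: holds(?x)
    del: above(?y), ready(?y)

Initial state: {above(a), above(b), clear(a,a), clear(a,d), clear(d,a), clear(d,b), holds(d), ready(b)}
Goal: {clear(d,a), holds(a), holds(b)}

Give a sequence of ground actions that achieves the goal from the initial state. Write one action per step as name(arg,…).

1. free(b,a)  →  {above(a), above(b), clear(a,a), clear(a,d), clear(b,a), clear(d,a), clear(d,b), holds(b), holds(d)}
2. grab(a,a)  →  {above(a), above(b), clear(a,a), clear(a,d), clear(b,a), clear(d,a), clear(d,b), holds(a), holds(b), holds(d), ready(a)}

free(b,a); grab(a,a)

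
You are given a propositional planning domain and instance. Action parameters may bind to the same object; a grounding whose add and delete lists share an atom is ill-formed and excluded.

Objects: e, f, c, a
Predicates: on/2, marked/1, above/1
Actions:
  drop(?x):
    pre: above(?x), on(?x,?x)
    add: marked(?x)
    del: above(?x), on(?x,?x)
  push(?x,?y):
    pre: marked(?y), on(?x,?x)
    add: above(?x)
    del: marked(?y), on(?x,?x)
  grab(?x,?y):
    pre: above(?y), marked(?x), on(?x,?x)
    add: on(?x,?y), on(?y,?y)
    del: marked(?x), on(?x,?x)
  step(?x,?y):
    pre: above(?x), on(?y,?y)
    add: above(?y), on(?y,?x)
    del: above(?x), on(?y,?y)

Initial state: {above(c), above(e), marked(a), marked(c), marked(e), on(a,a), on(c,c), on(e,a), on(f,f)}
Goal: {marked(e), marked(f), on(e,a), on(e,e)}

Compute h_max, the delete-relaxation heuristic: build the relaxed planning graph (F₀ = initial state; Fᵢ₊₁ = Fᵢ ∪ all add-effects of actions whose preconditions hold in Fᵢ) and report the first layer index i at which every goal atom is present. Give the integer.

F0 = init (9 atoms)
F1 = F0 ∪ {above(a), above(f), on(a,c), on(a,e), on(c,e), on(e,e), on(f,c), on(f,e)}  (17 atoms)
F2 = F1 ∪ {marked(f), on(a,f), on(c,a), on(c,f), on(e,c), on(e,f), on(f,a)}  (24 atoms)
goal ⊆ F2  ⇒  h_max = 2

2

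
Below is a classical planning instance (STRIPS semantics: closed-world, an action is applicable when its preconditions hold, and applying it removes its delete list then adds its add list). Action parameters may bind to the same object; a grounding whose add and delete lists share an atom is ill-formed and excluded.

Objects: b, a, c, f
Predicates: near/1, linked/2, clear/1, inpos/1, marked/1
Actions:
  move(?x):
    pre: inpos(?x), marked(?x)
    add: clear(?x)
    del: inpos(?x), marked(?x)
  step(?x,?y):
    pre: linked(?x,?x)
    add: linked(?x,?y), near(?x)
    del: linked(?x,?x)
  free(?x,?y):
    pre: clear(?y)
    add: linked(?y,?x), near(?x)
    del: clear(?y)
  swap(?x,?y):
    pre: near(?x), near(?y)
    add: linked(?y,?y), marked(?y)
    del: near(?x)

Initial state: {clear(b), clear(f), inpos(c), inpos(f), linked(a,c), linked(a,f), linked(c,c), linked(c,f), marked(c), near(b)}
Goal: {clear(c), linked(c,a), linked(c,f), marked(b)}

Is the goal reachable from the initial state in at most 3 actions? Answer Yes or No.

1. move(c)  →  {clear(b), clear(c), clear(f), inpos(f), linked(a,c), linked(a,f), linked(c,c), linked(c,f), near(b)}
2. step(c,a)  →  {clear(b), clear(c), clear(f), inpos(f), linked(a,c), linked(a,f), linked(c,a), linked(c,f), near(b), near(c)}
3. swap(b,b)  →  {clear(b), clear(c), clear(f), inpos(f), linked(a,c), linked(a,f), linked(b,b), linked(c,a), linked(c,f), marked(b), near(c)}
optimal plan length = 3; 3 ≤ 3

Yes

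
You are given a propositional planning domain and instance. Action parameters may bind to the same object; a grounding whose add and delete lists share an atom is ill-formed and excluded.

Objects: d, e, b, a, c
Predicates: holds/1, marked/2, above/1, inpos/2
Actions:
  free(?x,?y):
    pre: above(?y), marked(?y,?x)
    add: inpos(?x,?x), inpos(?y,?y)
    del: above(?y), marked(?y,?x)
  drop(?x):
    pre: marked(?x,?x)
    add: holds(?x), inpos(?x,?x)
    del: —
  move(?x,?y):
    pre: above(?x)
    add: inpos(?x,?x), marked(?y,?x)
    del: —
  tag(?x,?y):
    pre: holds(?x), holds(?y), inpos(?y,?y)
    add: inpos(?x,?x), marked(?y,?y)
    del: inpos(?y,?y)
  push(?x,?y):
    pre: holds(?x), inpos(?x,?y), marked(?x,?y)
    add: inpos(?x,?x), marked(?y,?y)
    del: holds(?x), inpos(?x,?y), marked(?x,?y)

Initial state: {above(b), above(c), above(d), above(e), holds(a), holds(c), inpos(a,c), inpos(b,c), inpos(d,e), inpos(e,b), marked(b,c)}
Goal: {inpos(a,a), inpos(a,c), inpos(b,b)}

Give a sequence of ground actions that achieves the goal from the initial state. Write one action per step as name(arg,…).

free(c,b); tag(a,c)

1. free(c,b)  →  {above(c), above(d), above(e), holds(a), holds(c), inpos(a,c), inpos(b,b), inpos(b,c), inpos(c,c), inpos(d,e), inpos(e,b)}
2. tag(a,c)  →  {above(c), above(d), above(e), holds(a), holds(c), inpos(a,a), inpos(a,c), inpos(b,b), inpos(b,c), inpos(d,e), inpos(e,b), marked(c,c)}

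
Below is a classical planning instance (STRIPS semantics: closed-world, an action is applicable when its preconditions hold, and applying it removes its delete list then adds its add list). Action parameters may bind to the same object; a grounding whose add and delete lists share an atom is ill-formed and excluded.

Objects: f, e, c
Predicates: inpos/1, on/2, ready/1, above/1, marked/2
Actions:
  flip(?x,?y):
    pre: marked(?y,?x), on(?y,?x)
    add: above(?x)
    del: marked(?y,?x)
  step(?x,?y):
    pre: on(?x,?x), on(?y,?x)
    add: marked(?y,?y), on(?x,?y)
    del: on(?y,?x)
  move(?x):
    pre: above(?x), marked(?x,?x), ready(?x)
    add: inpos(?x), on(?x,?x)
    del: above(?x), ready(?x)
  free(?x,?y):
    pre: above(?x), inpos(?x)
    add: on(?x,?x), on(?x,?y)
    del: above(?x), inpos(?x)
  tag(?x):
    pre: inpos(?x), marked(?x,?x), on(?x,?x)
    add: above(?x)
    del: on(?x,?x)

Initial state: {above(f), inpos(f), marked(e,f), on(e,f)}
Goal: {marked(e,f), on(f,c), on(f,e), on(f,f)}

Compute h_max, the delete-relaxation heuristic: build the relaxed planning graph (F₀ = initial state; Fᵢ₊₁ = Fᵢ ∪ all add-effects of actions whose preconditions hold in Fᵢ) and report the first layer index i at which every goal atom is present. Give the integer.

F0 = init (4 atoms)
F1 = F0 ∪ {on(f,c), on(f,e), on(f,f)}  (7 atoms)
goal ⊆ F1  ⇒  h_max = 1

1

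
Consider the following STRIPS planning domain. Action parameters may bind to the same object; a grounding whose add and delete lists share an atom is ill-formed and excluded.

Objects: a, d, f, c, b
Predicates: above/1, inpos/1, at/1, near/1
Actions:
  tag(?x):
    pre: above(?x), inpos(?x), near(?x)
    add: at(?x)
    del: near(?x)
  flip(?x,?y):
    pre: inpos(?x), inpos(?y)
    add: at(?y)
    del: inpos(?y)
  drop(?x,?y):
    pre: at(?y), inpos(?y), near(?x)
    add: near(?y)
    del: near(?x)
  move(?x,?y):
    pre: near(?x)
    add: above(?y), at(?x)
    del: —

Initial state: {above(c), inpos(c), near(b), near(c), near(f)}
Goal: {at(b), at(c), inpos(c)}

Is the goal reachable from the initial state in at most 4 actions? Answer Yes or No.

Yes

1. tag(c)  →  {above(c), at(c), inpos(c), near(b), near(f)}
2. move(b,a)  →  {above(a), above(c), at(b), at(c), inpos(c), near(b), near(f)}
optimal plan length = 2; 2 ≤ 4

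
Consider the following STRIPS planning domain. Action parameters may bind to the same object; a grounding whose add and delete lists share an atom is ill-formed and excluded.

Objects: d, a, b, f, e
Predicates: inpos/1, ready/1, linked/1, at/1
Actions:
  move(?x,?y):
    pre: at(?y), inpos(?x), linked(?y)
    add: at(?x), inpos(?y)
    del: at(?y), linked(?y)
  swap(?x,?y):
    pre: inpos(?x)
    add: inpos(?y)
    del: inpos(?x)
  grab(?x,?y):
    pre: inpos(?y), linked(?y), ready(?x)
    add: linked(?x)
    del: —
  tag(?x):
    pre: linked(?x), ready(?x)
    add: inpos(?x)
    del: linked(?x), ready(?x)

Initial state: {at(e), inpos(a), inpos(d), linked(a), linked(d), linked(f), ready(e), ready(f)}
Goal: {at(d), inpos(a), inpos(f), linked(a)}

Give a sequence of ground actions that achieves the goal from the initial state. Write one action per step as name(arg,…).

grab(e,d); move(d,e); swap(d,f)

1. grab(e,d)  →  {at(e), inpos(a), inpos(d), linked(a), linked(d), linked(e), linked(f), ready(e), ready(f)}
2. move(d,e)  →  {at(d), inpos(a), inpos(d), inpos(e), linked(a), linked(d), linked(f), ready(e), ready(f)}
3. swap(d,f)  →  {at(d), inpos(a), inpos(e), inpos(f), linked(a), linked(d), linked(f), ready(e), ready(f)}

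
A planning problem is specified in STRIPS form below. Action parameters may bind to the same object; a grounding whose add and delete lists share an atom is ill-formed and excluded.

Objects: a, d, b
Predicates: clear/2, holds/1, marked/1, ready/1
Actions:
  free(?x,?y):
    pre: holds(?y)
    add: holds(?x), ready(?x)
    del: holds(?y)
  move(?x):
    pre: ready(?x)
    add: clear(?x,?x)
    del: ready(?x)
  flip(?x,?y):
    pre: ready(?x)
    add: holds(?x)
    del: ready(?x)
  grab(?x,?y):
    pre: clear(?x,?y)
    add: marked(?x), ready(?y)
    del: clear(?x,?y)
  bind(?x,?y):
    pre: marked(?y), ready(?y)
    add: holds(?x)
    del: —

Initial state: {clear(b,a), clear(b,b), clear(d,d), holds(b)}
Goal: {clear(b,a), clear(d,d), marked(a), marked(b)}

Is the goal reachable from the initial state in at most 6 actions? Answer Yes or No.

Yes

1. free(a,b)  →  {clear(b,a), clear(b,b), clear(d,d), holds(a), ready(a)}
2. move(a)  →  {clear(a,a), clear(b,a), clear(b,b), clear(d,d), holds(a)}
3. grab(a,a)  →  {clear(b,a), clear(b,b), clear(d,d), holds(a), marked(a), ready(a)}
4. grab(b,b)  →  {clear(b,a), clear(d,d), holds(a), marked(a), marked(b), ready(a), ready(b)}
optimal plan length = 4; 4 ≤ 6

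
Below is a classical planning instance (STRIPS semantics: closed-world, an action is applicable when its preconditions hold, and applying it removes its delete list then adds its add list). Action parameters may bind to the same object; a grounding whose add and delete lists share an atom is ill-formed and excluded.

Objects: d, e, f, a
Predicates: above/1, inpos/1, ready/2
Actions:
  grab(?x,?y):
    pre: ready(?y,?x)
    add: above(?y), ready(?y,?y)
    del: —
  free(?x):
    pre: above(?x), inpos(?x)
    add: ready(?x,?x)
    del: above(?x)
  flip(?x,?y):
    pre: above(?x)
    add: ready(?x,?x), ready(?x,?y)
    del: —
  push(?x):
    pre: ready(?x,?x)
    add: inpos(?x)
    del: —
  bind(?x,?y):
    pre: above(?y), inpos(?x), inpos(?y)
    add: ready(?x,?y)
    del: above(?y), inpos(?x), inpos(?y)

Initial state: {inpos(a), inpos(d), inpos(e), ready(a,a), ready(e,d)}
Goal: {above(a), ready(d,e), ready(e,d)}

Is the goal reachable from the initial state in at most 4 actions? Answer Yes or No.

Yes

1. grab(d,e)  →  {above(e), inpos(a), inpos(d), inpos(e), ready(a,a), ready(e,d), ready(e,e)}
2. grab(a,a)  →  {above(a), above(e), inpos(a), inpos(d), inpos(e), ready(a,a), ready(e,d), ready(e,e)}
3. bind(d,e)  →  {above(a), inpos(a), ready(a,a), ready(d,e), ready(e,d), ready(e,e)}
optimal plan length = 3; 3 ≤ 4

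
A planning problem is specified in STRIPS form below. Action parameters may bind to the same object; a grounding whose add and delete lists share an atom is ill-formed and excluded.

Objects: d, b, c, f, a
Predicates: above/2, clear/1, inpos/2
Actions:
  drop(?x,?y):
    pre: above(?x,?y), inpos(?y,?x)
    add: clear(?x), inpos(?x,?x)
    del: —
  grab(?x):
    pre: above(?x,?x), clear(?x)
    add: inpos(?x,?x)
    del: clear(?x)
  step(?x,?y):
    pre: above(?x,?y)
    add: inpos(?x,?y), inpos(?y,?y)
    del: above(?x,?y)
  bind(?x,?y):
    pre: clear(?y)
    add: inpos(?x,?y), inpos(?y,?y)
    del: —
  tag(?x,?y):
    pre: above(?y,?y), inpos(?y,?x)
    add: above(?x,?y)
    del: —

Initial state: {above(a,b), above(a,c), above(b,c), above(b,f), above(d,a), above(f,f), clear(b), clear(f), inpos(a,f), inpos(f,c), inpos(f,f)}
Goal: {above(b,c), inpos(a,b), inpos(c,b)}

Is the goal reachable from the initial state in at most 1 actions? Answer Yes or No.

1. step(a,b)  →  {above(a,c), above(b,c), above(b,f), above(d,a), above(f,f), clear(b), clear(f), inpos(a,b), inpos(a,f), inpos(b,b), inpos(f,c), inpos(f,f)}
2. bind(c,b)  →  {above(a,c), above(b,c), above(b,f), above(d,a), above(f,f), clear(b), clear(f), inpos(a,b), inpos(a,f), inpos(b,b), inpos(c,b), inpos(f,c), inpos(f,f)}
optimal plan length = 2; 2 > 1

No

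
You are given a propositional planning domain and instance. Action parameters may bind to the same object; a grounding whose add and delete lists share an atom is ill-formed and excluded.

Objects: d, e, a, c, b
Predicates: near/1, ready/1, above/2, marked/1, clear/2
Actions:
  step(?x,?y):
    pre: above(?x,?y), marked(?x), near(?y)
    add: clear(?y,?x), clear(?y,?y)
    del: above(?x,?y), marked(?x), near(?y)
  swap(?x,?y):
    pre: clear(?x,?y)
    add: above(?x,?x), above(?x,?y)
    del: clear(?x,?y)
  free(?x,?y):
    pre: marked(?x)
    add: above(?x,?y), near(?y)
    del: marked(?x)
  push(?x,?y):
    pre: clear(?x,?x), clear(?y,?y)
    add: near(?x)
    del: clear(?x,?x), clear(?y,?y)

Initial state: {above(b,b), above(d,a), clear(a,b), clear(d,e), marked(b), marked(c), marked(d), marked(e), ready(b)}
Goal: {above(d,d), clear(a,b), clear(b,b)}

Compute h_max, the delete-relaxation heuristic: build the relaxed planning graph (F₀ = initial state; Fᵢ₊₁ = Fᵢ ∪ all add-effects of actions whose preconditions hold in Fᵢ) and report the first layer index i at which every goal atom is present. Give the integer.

F0 = init (9 atoms)
F1 = F0 ∪ {above(a,a), above(a,b), above(b,a), above(b,c), above(b,d), above(b,e), above(c,a), above(c,b), above(c,c), above(c,d), above(c,e), above(d,b), above(d,c), above(d,d), above(d,e), above(e,a), above(e,b), above(e,c), above(e,d), above(e,e), near(a), near(b), near(c), near(d), near(e)}  (34 atoms)
F2 = F1 ∪ {clear(a,a), clear(a,c), clear(a,d), clear(a,e), clear(b,b), clear(b,c), clear(b,d), clear(b,e), clear(c,b), clear(c,c), clear(c,d), clear(c,e), clear(d,b), clear(d,c), clear(d,d), clear(e,b), clear(e,c), clear(e,d), clear(e,e)}  (53 atoms)
goal ⊆ F2  ⇒  h_max = 2

2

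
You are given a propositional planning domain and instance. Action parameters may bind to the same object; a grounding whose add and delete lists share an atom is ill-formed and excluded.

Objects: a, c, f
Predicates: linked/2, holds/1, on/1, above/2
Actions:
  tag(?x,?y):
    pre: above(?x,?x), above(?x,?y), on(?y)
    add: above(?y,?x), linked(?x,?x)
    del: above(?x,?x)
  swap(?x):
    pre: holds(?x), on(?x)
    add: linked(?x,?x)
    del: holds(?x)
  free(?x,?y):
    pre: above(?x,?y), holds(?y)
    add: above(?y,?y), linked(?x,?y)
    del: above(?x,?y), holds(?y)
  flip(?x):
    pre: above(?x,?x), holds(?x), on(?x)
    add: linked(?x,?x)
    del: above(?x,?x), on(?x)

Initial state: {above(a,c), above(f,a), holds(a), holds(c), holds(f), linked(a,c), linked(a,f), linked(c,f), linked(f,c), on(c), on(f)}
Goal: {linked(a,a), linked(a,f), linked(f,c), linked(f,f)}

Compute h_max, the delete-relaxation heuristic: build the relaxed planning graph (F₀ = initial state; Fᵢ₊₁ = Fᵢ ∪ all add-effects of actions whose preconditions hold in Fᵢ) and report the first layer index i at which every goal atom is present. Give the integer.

F0 = init (11 atoms)
F1 = F0 ∪ {above(a,a), above(c,c), linked(c,c), linked(f,a), linked(f,f)}  (16 atoms)
F2 = F1 ∪ {above(c,a), linked(a,a)}  (18 atoms)
goal ⊆ F2  ⇒  h_max = 2

2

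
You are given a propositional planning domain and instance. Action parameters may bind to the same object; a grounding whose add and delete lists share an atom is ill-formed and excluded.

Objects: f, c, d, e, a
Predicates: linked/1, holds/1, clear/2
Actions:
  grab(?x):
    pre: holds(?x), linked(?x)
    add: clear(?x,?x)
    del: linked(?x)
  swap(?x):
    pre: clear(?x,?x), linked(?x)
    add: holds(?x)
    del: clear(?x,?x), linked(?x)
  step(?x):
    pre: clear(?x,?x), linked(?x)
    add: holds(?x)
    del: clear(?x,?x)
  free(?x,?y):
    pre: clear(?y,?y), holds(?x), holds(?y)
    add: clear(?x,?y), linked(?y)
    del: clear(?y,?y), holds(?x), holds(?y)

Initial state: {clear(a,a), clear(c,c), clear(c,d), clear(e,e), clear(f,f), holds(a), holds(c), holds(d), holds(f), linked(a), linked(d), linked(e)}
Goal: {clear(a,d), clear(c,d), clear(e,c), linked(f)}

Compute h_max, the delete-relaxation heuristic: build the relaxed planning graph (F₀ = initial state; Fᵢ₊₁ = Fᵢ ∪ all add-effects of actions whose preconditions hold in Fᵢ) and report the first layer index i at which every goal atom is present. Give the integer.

2

F0 = init (12 atoms)
F1 = F0 ∪ {clear(a,c), clear(a,f), clear(c,a), clear(c,f), clear(d,a), clear(d,c), clear(d,d), clear(d,f), clear(f,a), clear(f,c), holds(e), linked(c), linked(f)}  (25 atoms)
F2 = F1 ∪ {clear(a,d), clear(a,e), clear(c,e), clear(d,e), clear(e,a), clear(e,c), clear(e,d), clear(e,f), clear(f,d), clear(f,e)}  (35 atoms)
goal ⊆ F2  ⇒  h_max = 2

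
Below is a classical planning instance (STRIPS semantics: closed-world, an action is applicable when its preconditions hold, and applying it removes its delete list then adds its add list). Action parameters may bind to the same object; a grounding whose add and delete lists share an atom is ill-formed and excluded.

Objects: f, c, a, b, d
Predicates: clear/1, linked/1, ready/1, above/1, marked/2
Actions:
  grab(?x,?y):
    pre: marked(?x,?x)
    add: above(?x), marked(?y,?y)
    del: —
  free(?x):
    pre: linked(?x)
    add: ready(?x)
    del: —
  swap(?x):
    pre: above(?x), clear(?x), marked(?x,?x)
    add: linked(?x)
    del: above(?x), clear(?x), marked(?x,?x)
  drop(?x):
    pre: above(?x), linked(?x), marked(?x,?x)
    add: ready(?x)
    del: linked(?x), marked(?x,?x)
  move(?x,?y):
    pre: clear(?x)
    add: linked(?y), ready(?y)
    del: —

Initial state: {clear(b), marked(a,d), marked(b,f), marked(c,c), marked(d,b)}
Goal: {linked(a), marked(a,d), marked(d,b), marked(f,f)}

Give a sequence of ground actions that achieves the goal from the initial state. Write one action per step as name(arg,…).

grab(c,f); move(b,a)

1. grab(c,f)  →  {above(c), clear(b), marked(a,d), marked(b,f), marked(c,c), marked(d,b), marked(f,f)}
2. move(b,a)  →  {above(c), clear(b), linked(a), marked(a,d), marked(b,f), marked(c,c), marked(d,b), marked(f,f), ready(a)}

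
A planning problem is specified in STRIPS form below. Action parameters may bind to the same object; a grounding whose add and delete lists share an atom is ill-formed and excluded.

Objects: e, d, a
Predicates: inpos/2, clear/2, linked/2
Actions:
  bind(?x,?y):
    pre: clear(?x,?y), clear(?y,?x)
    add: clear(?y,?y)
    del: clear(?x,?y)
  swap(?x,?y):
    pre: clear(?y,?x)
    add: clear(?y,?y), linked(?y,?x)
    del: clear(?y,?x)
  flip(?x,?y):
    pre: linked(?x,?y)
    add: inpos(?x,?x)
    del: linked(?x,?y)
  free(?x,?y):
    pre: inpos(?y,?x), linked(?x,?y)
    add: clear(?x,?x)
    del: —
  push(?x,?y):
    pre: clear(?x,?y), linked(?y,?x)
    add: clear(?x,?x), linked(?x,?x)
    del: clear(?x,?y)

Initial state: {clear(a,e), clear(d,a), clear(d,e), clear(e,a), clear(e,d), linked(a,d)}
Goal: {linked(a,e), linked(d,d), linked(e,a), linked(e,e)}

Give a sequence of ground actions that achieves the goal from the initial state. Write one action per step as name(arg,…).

swap(e,d); swap(e,a); swap(a,e); push(e,d); push(d,a)

1. swap(e,d)  →  {clear(a,e), clear(d,a), clear(d,d), clear(e,a), clear(e,d), linked(a,d), linked(d,e)}
2. swap(e,a)  →  {clear(a,a), clear(d,a), clear(d,d), clear(e,a), clear(e,d), linked(a,d), linked(a,e), linked(d,e)}
3. swap(a,e)  →  {clear(a,a), clear(d,a), clear(d,d), clear(e,d), clear(e,e), linked(a,d), linked(a,e), linked(d,e), linked(e,a)}
4. push(e,d)  →  {clear(a,a), clear(d,a), clear(d,d), clear(e,e), linked(a,d), linked(a,e), linked(d,e), linked(e,a), linked(e,e)}
5. push(d,a)  →  {clear(a,a), clear(d,d), clear(e,e), linked(a,d), linked(a,e), linked(d,d), linked(d,e), linked(e,a), linked(e,e)}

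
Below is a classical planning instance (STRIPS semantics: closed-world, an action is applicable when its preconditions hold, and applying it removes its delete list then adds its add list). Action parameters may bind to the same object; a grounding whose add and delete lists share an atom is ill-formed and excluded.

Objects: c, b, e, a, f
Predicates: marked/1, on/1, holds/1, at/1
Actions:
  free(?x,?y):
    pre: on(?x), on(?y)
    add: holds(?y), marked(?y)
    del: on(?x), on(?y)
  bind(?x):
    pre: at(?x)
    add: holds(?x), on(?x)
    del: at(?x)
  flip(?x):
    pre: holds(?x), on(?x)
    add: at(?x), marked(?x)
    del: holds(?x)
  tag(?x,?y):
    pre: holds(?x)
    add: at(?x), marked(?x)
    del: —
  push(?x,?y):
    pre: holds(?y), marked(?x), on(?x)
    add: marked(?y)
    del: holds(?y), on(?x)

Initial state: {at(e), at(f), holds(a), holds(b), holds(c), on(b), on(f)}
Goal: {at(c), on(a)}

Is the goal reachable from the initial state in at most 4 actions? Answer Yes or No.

1. tag(c,c)  →  {at(c), at(e), at(f), holds(a), holds(b), holds(c), marked(c), on(b), on(f)}
2. tag(a,c)  →  {at(a), at(c), at(e), at(f), holds(a), holds(b), holds(c), marked(a), marked(c), on(b), on(f)}
3. bind(a)  →  {at(c), at(e), at(f), holds(a), holds(b), holds(c), marked(a), marked(c), on(a), on(b), on(f)}
optimal plan length = 3; 3 ≤ 4

Yes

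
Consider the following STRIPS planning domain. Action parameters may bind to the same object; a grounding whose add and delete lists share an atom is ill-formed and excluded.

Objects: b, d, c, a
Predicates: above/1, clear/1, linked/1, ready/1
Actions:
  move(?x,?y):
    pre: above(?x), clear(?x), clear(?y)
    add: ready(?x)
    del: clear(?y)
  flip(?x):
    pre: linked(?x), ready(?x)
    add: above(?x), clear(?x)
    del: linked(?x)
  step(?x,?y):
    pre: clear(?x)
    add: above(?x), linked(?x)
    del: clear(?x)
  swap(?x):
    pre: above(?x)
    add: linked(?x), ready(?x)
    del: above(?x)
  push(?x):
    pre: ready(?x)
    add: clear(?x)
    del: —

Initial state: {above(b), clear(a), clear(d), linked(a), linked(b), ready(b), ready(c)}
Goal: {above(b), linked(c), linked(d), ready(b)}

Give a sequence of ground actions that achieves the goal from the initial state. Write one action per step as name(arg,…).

1. step(d,b)  →  {above(b), above(d), clear(a), linked(a), linked(b), linked(d), ready(b), ready(c)}
2. push(c)  →  {above(b), above(d), clear(a), clear(c), linked(a), linked(b), linked(d), ready(b), ready(c)}
3. step(c,b)  →  {above(b), above(c), above(d), clear(a), linked(a), linked(b), linked(c), linked(d), ready(b), ready(c)}

step(d,b); push(c); step(c,b)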